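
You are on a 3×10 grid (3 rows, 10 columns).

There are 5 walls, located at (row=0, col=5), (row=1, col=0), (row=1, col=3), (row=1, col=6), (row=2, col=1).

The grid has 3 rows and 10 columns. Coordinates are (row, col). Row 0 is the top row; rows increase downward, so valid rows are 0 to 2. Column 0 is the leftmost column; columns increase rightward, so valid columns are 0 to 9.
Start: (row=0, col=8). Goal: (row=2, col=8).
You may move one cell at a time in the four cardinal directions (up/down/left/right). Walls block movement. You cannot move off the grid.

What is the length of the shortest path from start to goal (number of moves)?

BFS from (row=0, col=8) until reaching (row=2, col=8):
  Distance 0: (row=0, col=8)
  Distance 1: (row=0, col=7), (row=0, col=9), (row=1, col=8)
  Distance 2: (row=0, col=6), (row=1, col=7), (row=1, col=9), (row=2, col=8)  <- goal reached here
One shortest path (2 moves): (row=0, col=8) -> (row=1, col=8) -> (row=2, col=8)

Answer: Shortest path length: 2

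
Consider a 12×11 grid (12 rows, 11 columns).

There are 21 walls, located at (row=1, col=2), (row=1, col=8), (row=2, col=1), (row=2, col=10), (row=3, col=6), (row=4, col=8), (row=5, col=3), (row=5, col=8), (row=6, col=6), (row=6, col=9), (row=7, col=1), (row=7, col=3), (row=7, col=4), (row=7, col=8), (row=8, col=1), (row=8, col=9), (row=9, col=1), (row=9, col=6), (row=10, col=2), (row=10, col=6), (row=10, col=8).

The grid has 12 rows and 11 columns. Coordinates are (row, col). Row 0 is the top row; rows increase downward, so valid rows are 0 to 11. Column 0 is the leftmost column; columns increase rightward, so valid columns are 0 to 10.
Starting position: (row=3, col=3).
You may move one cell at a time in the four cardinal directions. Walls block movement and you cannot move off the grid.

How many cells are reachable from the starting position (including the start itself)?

Answer: Reachable cells: 111

Derivation:
BFS flood-fill from (row=3, col=3):
  Distance 0: (row=3, col=3)
  Distance 1: (row=2, col=3), (row=3, col=2), (row=3, col=4), (row=4, col=3)
  Distance 2: (row=1, col=3), (row=2, col=2), (row=2, col=4), (row=3, col=1), (row=3, col=5), (row=4, col=2), (row=4, col=4)
  Distance 3: (row=0, col=3), (row=1, col=4), (row=2, col=5), (row=3, col=0), (row=4, col=1), (row=4, col=5), (row=5, col=2), (row=5, col=4)
  Distance 4: (row=0, col=2), (row=0, col=4), (row=1, col=5), (row=2, col=0), (row=2, col=6), (row=4, col=0), (row=4, col=6), (row=5, col=1), (row=5, col=5), (row=6, col=2), (row=6, col=4)
  Distance 5: (row=0, col=1), (row=0, col=5), (row=1, col=0), (row=1, col=6), (row=2, col=7), (row=4, col=7), (row=5, col=0), (row=5, col=6), (row=6, col=1), (row=6, col=3), (row=6, col=5), (row=7, col=2)
  Distance 6: (row=0, col=0), (row=0, col=6), (row=1, col=1), (row=1, col=7), (row=2, col=8), (row=3, col=7), (row=5, col=7), (row=6, col=0), (row=7, col=5), (row=8, col=2)
  Distance 7: (row=0, col=7), (row=2, col=9), (row=3, col=8), (row=6, col=7), (row=7, col=0), (row=7, col=6), (row=8, col=3), (row=8, col=5), (row=9, col=2)
  Distance 8: (row=0, col=8), (row=1, col=9), (row=3, col=9), (row=6, col=8), (row=7, col=7), (row=8, col=0), (row=8, col=4), (row=8, col=6), (row=9, col=3), (row=9, col=5)
  Distance 9: (row=0, col=9), (row=1, col=10), (row=3, col=10), (row=4, col=9), (row=8, col=7), (row=9, col=0), (row=9, col=4), (row=10, col=3), (row=10, col=5)
  Distance 10: (row=0, col=10), (row=4, col=10), (row=5, col=9), (row=8, col=8), (row=9, col=7), (row=10, col=0), (row=10, col=4), (row=11, col=3), (row=11, col=5)
  Distance 11: (row=5, col=10), (row=9, col=8), (row=10, col=1), (row=10, col=7), (row=11, col=0), (row=11, col=2), (row=11, col=4), (row=11, col=6)
  Distance 12: (row=6, col=10), (row=9, col=9), (row=11, col=1), (row=11, col=7)
  Distance 13: (row=7, col=10), (row=9, col=10), (row=10, col=9), (row=11, col=8)
  Distance 14: (row=7, col=9), (row=8, col=10), (row=10, col=10), (row=11, col=9)
  Distance 15: (row=11, col=10)
Total reachable: 111 (grid has 111 open cells total)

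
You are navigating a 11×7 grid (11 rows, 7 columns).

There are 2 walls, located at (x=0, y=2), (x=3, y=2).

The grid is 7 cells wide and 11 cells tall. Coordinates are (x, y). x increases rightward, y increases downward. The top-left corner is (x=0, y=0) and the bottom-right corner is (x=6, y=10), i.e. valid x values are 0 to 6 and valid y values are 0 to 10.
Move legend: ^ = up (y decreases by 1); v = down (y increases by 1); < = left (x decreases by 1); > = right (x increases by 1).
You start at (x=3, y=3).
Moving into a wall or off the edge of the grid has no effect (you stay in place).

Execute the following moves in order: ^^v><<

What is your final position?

Start: (x=3, y=3)
  ^ (up): blocked, stay at (x=3, y=3)
  ^ (up): blocked, stay at (x=3, y=3)
  v (down): (x=3, y=3) -> (x=3, y=4)
  > (right): (x=3, y=4) -> (x=4, y=4)
  < (left): (x=4, y=4) -> (x=3, y=4)
  < (left): (x=3, y=4) -> (x=2, y=4)
Final: (x=2, y=4)

Answer: Final position: (x=2, y=4)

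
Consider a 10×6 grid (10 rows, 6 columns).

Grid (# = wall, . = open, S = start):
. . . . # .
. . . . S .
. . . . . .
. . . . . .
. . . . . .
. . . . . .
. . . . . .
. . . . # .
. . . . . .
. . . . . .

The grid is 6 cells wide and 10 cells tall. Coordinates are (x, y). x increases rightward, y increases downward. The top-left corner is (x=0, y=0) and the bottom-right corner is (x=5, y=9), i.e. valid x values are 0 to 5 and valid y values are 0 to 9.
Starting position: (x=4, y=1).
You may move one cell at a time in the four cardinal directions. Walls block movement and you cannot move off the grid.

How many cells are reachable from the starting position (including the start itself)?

BFS flood-fill from (x=4, y=1):
  Distance 0: (x=4, y=1)
  Distance 1: (x=3, y=1), (x=5, y=1), (x=4, y=2)
  Distance 2: (x=3, y=0), (x=5, y=0), (x=2, y=1), (x=3, y=2), (x=5, y=2), (x=4, y=3)
  Distance 3: (x=2, y=0), (x=1, y=1), (x=2, y=2), (x=3, y=3), (x=5, y=3), (x=4, y=4)
  Distance 4: (x=1, y=0), (x=0, y=1), (x=1, y=2), (x=2, y=3), (x=3, y=4), (x=5, y=4), (x=4, y=5)
  Distance 5: (x=0, y=0), (x=0, y=2), (x=1, y=3), (x=2, y=4), (x=3, y=5), (x=5, y=5), (x=4, y=6)
  Distance 6: (x=0, y=3), (x=1, y=4), (x=2, y=5), (x=3, y=6), (x=5, y=6)
  Distance 7: (x=0, y=4), (x=1, y=5), (x=2, y=6), (x=3, y=7), (x=5, y=7)
  Distance 8: (x=0, y=5), (x=1, y=6), (x=2, y=7), (x=3, y=8), (x=5, y=8)
  Distance 9: (x=0, y=6), (x=1, y=7), (x=2, y=8), (x=4, y=8), (x=3, y=9), (x=5, y=9)
  Distance 10: (x=0, y=7), (x=1, y=8), (x=2, y=9), (x=4, y=9)
  Distance 11: (x=0, y=8), (x=1, y=9)
  Distance 12: (x=0, y=9)
Total reachable: 58 (grid has 58 open cells total)

Answer: Reachable cells: 58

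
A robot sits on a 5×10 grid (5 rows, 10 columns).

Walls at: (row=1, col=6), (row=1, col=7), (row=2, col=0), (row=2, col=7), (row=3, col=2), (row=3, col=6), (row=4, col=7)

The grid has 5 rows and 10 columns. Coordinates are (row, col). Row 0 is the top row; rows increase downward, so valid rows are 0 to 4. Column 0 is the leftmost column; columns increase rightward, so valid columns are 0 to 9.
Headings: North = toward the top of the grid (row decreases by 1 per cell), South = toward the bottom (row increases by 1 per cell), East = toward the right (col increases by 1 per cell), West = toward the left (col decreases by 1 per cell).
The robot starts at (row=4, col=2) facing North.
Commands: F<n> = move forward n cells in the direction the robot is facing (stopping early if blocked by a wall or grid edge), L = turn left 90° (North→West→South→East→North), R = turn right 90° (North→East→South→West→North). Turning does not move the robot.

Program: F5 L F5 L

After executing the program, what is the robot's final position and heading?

Start: (row=4, col=2), facing North
  F5: move forward 0/5 (blocked), now at (row=4, col=2)
  L: turn left, now facing West
  F5: move forward 2/5 (blocked), now at (row=4, col=0)
  L: turn left, now facing South
Final: (row=4, col=0), facing South

Answer: Final position: (row=4, col=0), facing South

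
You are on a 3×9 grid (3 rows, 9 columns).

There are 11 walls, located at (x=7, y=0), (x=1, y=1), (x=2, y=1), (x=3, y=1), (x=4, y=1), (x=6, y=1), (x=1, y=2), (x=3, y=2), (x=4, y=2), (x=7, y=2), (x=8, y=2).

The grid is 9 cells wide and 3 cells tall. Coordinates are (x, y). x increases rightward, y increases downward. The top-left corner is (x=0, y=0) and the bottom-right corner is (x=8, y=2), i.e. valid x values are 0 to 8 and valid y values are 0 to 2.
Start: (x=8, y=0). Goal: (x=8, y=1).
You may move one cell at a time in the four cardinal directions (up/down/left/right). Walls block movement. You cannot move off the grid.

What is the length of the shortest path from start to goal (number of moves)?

BFS from (x=8, y=0) until reaching (x=8, y=1):
  Distance 0: (x=8, y=0)
  Distance 1: (x=8, y=1)  <- goal reached here
One shortest path (1 moves): (x=8, y=0) -> (x=8, y=1)

Answer: Shortest path length: 1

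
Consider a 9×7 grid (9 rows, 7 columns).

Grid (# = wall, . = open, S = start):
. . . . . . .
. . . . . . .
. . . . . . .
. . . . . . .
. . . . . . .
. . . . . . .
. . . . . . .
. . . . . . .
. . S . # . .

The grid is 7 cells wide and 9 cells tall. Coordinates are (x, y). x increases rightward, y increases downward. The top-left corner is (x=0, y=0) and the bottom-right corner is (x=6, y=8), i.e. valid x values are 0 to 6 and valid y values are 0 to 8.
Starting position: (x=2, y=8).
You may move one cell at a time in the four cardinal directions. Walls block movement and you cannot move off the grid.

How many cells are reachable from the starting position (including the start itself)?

Answer: Reachable cells: 62

Derivation:
BFS flood-fill from (x=2, y=8):
  Distance 0: (x=2, y=8)
  Distance 1: (x=2, y=7), (x=1, y=8), (x=3, y=8)
  Distance 2: (x=2, y=6), (x=1, y=7), (x=3, y=7), (x=0, y=8)
  Distance 3: (x=2, y=5), (x=1, y=6), (x=3, y=6), (x=0, y=7), (x=4, y=7)
  Distance 4: (x=2, y=4), (x=1, y=5), (x=3, y=5), (x=0, y=6), (x=4, y=6), (x=5, y=7)
  Distance 5: (x=2, y=3), (x=1, y=4), (x=3, y=4), (x=0, y=5), (x=4, y=5), (x=5, y=6), (x=6, y=7), (x=5, y=8)
  Distance 6: (x=2, y=2), (x=1, y=3), (x=3, y=3), (x=0, y=4), (x=4, y=4), (x=5, y=5), (x=6, y=6), (x=6, y=8)
  Distance 7: (x=2, y=1), (x=1, y=2), (x=3, y=2), (x=0, y=3), (x=4, y=3), (x=5, y=4), (x=6, y=5)
  Distance 8: (x=2, y=0), (x=1, y=1), (x=3, y=1), (x=0, y=2), (x=4, y=2), (x=5, y=3), (x=6, y=4)
  Distance 9: (x=1, y=0), (x=3, y=0), (x=0, y=1), (x=4, y=1), (x=5, y=2), (x=6, y=3)
  Distance 10: (x=0, y=0), (x=4, y=0), (x=5, y=1), (x=6, y=2)
  Distance 11: (x=5, y=0), (x=6, y=1)
  Distance 12: (x=6, y=0)
Total reachable: 62 (grid has 62 open cells total)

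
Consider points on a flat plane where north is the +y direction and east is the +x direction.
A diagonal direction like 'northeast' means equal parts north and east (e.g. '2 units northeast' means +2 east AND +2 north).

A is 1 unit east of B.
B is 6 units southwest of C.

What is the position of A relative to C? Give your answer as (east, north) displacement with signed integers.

Place C at the origin (east=0, north=0).
  B is 6 units southwest of C: delta (east=-6, north=-6); B at (east=-6, north=-6).
  A is 1 unit east of B: delta (east=+1, north=+0); A at (east=-5, north=-6).
Therefore A relative to C: (east=-5, north=-6).

Answer: A is at (east=-5, north=-6) relative to C.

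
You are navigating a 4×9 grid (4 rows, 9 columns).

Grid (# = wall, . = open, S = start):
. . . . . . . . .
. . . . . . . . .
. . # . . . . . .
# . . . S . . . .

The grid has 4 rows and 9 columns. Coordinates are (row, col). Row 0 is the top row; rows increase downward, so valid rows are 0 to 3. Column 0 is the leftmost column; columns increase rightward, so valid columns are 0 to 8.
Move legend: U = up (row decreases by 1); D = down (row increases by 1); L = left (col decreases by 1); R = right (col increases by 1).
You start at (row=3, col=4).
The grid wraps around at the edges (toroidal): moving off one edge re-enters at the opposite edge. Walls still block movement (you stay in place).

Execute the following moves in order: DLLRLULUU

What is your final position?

Answer: Final position: (row=1, col=1)

Derivation:
Start: (row=3, col=4)
  D (down): (row=3, col=4) -> (row=0, col=4)
  L (left): (row=0, col=4) -> (row=0, col=3)
  L (left): (row=0, col=3) -> (row=0, col=2)
  R (right): (row=0, col=2) -> (row=0, col=3)
  L (left): (row=0, col=3) -> (row=0, col=2)
  U (up): (row=0, col=2) -> (row=3, col=2)
  L (left): (row=3, col=2) -> (row=3, col=1)
  U (up): (row=3, col=1) -> (row=2, col=1)
  U (up): (row=2, col=1) -> (row=1, col=1)
Final: (row=1, col=1)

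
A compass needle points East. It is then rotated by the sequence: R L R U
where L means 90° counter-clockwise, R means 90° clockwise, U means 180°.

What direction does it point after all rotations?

Answer: Final heading: North

Derivation:
Start: East
  R (right (90° clockwise)) -> South
  L (left (90° counter-clockwise)) -> East
  R (right (90° clockwise)) -> South
  U (U-turn (180°)) -> North
Final: North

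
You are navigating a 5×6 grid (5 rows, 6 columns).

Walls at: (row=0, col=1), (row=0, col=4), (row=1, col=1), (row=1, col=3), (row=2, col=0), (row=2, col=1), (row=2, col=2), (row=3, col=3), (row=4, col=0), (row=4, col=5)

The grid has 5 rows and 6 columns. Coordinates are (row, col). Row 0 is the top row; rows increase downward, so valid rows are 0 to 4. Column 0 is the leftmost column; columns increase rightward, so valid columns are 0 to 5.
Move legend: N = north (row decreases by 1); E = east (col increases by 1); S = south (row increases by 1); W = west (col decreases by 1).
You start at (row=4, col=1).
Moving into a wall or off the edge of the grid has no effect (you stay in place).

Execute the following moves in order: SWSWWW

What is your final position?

Answer: Final position: (row=4, col=1)

Derivation:
Start: (row=4, col=1)
  S (south): blocked, stay at (row=4, col=1)
  W (west): blocked, stay at (row=4, col=1)
  S (south): blocked, stay at (row=4, col=1)
  [×3]W (west): blocked, stay at (row=4, col=1)
Final: (row=4, col=1)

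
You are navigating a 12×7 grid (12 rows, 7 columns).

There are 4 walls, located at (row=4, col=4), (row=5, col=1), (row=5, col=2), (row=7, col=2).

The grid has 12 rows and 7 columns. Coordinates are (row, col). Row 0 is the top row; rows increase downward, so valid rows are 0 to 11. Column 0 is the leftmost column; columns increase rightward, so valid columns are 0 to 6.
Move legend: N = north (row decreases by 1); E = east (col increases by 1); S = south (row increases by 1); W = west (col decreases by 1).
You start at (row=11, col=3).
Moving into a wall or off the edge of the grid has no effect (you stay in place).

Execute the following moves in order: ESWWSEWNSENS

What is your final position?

Answer: Final position: (row=11, col=3)

Derivation:
Start: (row=11, col=3)
  E (east): (row=11, col=3) -> (row=11, col=4)
  S (south): blocked, stay at (row=11, col=4)
  W (west): (row=11, col=4) -> (row=11, col=3)
  W (west): (row=11, col=3) -> (row=11, col=2)
  S (south): blocked, stay at (row=11, col=2)
  E (east): (row=11, col=2) -> (row=11, col=3)
  W (west): (row=11, col=3) -> (row=11, col=2)
  N (north): (row=11, col=2) -> (row=10, col=2)
  S (south): (row=10, col=2) -> (row=11, col=2)
  E (east): (row=11, col=2) -> (row=11, col=3)
  N (north): (row=11, col=3) -> (row=10, col=3)
  S (south): (row=10, col=3) -> (row=11, col=3)
Final: (row=11, col=3)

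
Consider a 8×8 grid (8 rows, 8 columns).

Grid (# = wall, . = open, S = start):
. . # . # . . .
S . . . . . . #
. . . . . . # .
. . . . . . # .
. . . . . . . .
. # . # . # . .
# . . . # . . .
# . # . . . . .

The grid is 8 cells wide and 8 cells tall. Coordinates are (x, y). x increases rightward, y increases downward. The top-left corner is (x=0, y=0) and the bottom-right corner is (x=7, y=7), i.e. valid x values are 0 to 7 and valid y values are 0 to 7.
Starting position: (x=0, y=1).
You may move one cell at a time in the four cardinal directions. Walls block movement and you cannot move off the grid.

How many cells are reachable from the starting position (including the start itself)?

BFS flood-fill from (x=0, y=1):
  Distance 0: (x=0, y=1)
  Distance 1: (x=0, y=0), (x=1, y=1), (x=0, y=2)
  Distance 2: (x=1, y=0), (x=2, y=1), (x=1, y=2), (x=0, y=3)
  Distance 3: (x=3, y=1), (x=2, y=2), (x=1, y=3), (x=0, y=4)
  Distance 4: (x=3, y=0), (x=4, y=1), (x=3, y=2), (x=2, y=3), (x=1, y=4), (x=0, y=5)
  Distance 5: (x=5, y=1), (x=4, y=2), (x=3, y=3), (x=2, y=4)
  Distance 6: (x=5, y=0), (x=6, y=1), (x=5, y=2), (x=4, y=3), (x=3, y=4), (x=2, y=5)
  Distance 7: (x=6, y=0), (x=5, y=3), (x=4, y=4), (x=2, y=6)
  Distance 8: (x=7, y=0), (x=5, y=4), (x=4, y=5), (x=1, y=6), (x=3, y=6)
  Distance 9: (x=6, y=4), (x=1, y=7), (x=3, y=7)
  Distance 10: (x=7, y=4), (x=6, y=5), (x=4, y=7)
  Distance 11: (x=7, y=3), (x=7, y=5), (x=6, y=6), (x=5, y=7)
  Distance 12: (x=7, y=2), (x=5, y=6), (x=7, y=6), (x=6, y=7)
  Distance 13: (x=7, y=7)
Total reachable: 52 (grid has 52 open cells total)

Answer: Reachable cells: 52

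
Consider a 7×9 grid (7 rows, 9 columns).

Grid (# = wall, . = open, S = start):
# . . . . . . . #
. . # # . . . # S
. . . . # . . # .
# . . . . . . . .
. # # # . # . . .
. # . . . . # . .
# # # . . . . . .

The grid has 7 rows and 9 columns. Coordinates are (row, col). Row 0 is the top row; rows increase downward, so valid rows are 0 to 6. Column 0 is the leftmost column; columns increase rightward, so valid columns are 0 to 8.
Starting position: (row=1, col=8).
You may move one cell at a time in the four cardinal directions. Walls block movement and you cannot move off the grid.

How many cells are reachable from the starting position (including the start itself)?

Answer: Reachable cells: 44

Derivation:
BFS flood-fill from (row=1, col=8):
  Distance 0: (row=1, col=8)
  Distance 1: (row=2, col=8)
  Distance 2: (row=3, col=8)
  Distance 3: (row=3, col=7), (row=4, col=8)
  Distance 4: (row=3, col=6), (row=4, col=7), (row=5, col=8)
  Distance 5: (row=2, col=6), (row=3, col=5), (row=4, col=6), (row=5, col=7), (row=6, col=8)
  Distance 6: (row=1, col=6), (row=2, col=5), (row=3, col=4), (row=6, col=7)
  Distance 7: (row=0, col=6), (row=1, col=5), (row=3, col=3), (row=4, col=4), (row=6, col=6)
  Distance 8: (row=0, col=5), (row=0, col=7), (row=1, col=4), (row=2, col=3), (row=3, col=2), (row=5, col=4), (row=6, col=5)
  Distance 9: (row=0, col=4), (row=2, col=2), (row=3, col=1), (row=5, col=3), (row=5, col=5), (row=6, col=4)
  Distance 10: (row=0, col=3), (row=2, col=1), (row=5, col=2), (row=6, col=3)
  Distance 11: (row=0, col=2), (row=1, col=1), (row=2, col=0)
  Distance 12: (row=0, col=1), (row=1, col=0)
Total reachable: 44 (grid has 46 open cells total)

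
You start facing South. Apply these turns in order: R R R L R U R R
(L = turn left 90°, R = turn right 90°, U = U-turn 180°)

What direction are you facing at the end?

Answer: Final heading: East

Derivation:
Start: South
  R (right (90° clockwise)) -> West
  R (right (90° clockwise)) -> North
  R (right (90° clockwise)) -> East
  L (left (90° counter-clockwise)) -> North
  R (right (90° clockwise)) -> East
  U (U-turn (180°)) -> West
  R (right (90° clockwise)) -> North
  R (right (90° clockwise)) -> East
Final: East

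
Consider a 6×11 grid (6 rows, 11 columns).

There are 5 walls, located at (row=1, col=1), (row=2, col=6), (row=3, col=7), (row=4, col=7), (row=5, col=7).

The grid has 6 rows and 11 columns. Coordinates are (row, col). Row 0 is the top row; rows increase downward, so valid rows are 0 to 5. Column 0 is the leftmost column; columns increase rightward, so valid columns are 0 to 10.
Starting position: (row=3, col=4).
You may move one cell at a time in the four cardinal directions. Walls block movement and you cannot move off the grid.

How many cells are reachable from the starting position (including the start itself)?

Answer: Reachable cells: 61

Derivation:
BFS flood-fill from (row=3, col=4):
  Distance 0: (row=3, col=4)
  Distance 1: (row=2, col=4), (row=3, col=3), (row=3, col=5), (row=4, col=4)
  Distance 2: (row=1, col=4), (row=2, col=3), (row=2, col=5), (row=3, col=2), (row=3, col=6), (row=4, col=3), (row=4, col=5), (row=5, col=4)
  Distance 3: (row=0, col=4), (row=1, col=3), (row=1, col=5), (row=2, col=2), (row=3, col=1), (row=4, col=2), (row=4, col=6), (row=5, col=3), (row=5, col=5)
  Distance 4: (row=0, col=3), (row=0, col=5), (row=1, col=2), (row=1, col=6), (row=2, col=1), (row=3, col=0), (row=4, col=1), (row=5, col=2), (row=5, col=6)
  Distance 5: (row=0, col=2), (row=0, col=6), (row=1, col=7), (row=2, col=0), (row=4, col=0), (row=5, col=1)
  Distance 6: (row=0, col=1), (row=0, col=7), (row=1, col=0), (row=1, col=8), (row=2, col=7), (row=5, col=0)
  Distance 7: (row=0, col=0), (row=0, col=8), (row=1, col=9), (row=2, col=8)
  Distance 8: (row=0, col=9), (row=1, col=10), (row=2, col=9), (row=3, col=8)
  Distance 9: (row=0, col=10), (row=2, col=10), (row=3, col=9), (row=4, col=8)
  Distance 10: (row=3, col=10), (row=4, col=9), (row=5, col=8)
  Distance 11: (row=4, col=10), (row=5, col=9)
  Distance 12: (row=5, col=10)
Total reachable: 61 (grid has 61 open cells total)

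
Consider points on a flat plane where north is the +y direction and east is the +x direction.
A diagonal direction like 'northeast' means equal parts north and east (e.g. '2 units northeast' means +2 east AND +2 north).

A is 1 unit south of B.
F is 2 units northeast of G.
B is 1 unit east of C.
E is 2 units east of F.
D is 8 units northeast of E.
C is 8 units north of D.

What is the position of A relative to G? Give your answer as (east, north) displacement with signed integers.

Place G at the origin (east=0, north=0).
  F is 2 units northeast of G: delta (east=+2, north=+2); F at (east=2, north=2).
  E is 2 units east of F: delta (east=+2, north=+0); E at (east=4, north=2).
  D is 8 units northeast of E: delta (east=+8, north=+8); D at (east=12, north=10).
  C is 8 units north of D: delta (east=+0, north=+8); C at (east=12, north=18).
  B is 1 unit east of C: delta (east=+1, north=+0); B at (east=13, north=18).
  A is 1 unit south of B: delta (east=+0, north=-1); A at (east=13, north=17).
Therefore A relative to G: (east=13, north=17).

Answer: A is at (east=13, north=17) relative to G.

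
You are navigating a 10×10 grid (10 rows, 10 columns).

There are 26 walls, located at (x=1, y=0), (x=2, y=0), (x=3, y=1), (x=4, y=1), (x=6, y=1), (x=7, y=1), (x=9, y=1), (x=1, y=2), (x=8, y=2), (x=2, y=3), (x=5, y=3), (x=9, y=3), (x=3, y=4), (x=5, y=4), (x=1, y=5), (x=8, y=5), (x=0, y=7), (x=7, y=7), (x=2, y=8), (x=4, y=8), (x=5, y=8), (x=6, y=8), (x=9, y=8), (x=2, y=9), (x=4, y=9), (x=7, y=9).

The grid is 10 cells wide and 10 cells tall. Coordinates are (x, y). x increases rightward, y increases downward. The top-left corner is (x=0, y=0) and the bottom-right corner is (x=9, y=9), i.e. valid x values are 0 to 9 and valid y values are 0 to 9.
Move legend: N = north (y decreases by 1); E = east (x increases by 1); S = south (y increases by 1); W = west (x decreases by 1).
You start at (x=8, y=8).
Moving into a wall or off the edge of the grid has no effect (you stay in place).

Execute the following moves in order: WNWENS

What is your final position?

Start: (x=8, y=8)
  W (west): (x=8, y=8) -> (x=7, y=8)
  N (north): blocked, stay at (x=7, y=8)
  W (west): blocked, stay at (x=7, y=8)
  E (east): (x=7, y=8) -> (x=8, y=8)
  N (north): (x=8, y=8) -> (x=8, y=7)
  S (south): (x=8, y=7) -> (x=8, y=8)
Final: (x=8, y=8)

Answer: Final position: (x=8, y=8)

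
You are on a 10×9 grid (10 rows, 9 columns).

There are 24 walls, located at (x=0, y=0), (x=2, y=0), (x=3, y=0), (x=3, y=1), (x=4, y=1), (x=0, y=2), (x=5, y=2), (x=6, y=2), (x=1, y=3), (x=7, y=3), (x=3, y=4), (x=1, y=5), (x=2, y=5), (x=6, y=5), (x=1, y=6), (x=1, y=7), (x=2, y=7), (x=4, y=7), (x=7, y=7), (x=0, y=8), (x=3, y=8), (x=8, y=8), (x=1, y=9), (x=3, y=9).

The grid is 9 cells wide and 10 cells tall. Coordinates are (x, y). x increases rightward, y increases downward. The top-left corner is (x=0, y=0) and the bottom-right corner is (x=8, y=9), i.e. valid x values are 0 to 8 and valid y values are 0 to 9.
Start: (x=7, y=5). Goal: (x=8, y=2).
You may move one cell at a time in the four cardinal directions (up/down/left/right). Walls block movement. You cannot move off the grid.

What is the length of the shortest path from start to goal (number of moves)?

Answer: Shortest path length: 4

Derivation:
BFS from (x=7, y=5) until reaching (x=8, y=2):
  Distance 0: (x=7, y=5)
  Distance 1: (x=7, y=4), (x=8, y=5), (x=7, y=6)
  Distance 2: (x=6, y=4), (x=8, y=4), (x=6, y=6), (x=8, y=6)
  Distance 3: (x=6, y=3), (x=8, y=3), (x=5, y=4), (x=5, y=6), (x=6, y=7), (x=8, y=7)
  Distance 4: (x=8, y=2), (x=5, y=3), (x=4, y=4), (x=5, y=5), (x=4, y=6), (x=5, y=7), (x=6, y=8)  <- goal reached here
One shortest path (4 moves): (x=7, y=5) -> (x=8, y=5) -> (x=8, y=4) -> (x=8, y=3) -> (x=8, y=2)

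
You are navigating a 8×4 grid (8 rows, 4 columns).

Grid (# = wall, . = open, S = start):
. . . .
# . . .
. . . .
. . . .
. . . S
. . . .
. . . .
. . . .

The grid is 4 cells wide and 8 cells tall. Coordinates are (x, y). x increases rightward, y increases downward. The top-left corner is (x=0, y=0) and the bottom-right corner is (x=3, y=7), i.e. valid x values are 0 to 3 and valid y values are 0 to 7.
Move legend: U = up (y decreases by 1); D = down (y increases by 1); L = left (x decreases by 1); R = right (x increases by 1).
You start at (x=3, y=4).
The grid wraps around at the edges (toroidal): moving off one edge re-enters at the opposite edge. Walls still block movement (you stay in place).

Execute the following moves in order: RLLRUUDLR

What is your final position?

Answer: Final position: (x=3, y=3)

Derivation:
Start: (x=3, y=4)
  R (right): (x=3, y=4) -> (x=0, y=4)
  L (left): (x=0, y=4) -> (x=3, y=4)
  L (left): (x=3, y=4) -> (x=2, y=4)
  R (right): (x=2, y=4) -> (x=3, y=4)
  U (up): (x=3, y=4) -> (x=3, y=3)
  U (up): (x=3, y=3) -> (x=3, y=2)
  D (down): (x=3, y=2) -> (x=3, y=3)
  L (left): (x=3, y=3) -> (x=2, y=3)
  R (right): (x=2, y=3) -> (x=3, y=3)
Final: (x=3, y=3)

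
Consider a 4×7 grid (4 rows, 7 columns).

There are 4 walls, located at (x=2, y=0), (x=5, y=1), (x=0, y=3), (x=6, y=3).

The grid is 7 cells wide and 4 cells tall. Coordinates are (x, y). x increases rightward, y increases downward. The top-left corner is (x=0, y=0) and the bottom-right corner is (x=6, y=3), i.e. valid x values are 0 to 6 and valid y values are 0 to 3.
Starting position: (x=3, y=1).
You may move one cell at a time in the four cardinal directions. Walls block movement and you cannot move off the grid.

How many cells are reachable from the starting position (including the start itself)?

BFS flood-fill from (x=3, y=1):
  Distance 0: (x=3, y=1)
  Distance 1: (x=3, y=0), (x=2, y=1), (x=4, y=1), (x=3, y=2)
  Distance 2: (x=4, y=0), (x=1, y=1), (x=2, y=2), (x=4, y=2), (x=3, y=3)
  Distance 3: (x=1, y=0), (x=5, y=0), (x=0, y=1), (x=1, y=2), (x=5, y=2), (x=2, y=3), (x=4, y=3)
  Distance 4: (x=0, y=0), (x=6, y=0), (x=0, y=2), (x=6, y=2), (x=1, y=3), (x=5, y=3)
  Distance 5: (x=6, y=1)
Total reachable: 24 (grid has 24 open cells total)

Answer: Reachable cells: 24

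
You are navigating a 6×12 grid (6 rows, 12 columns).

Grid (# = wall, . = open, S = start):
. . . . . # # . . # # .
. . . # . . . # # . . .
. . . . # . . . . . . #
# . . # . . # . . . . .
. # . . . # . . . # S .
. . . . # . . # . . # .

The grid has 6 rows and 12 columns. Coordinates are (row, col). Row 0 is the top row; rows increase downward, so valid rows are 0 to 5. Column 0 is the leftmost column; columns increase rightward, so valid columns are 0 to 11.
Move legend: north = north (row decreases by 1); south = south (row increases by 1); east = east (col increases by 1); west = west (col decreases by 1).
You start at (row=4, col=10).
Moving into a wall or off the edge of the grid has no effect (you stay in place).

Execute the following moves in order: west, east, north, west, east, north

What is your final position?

Answer: Final position: (row=3, col=11)

Derivation:
Start: (row=4, col=10)
  west (west): blocked, stay at (row=4, col=10)
  east (east): (row=4, col=10) -> (row=4, col=11)
  north (north): (row=4, col=11) -> (row=3, col=11)
  west (west): (row=3, col=11) -> (row=3, col=10)
  east (east): (row=3, col=10) -> (row=3, col=11)
  north (north): blocked, stay at (row=3, col=11)
Final: (row=3, col=11)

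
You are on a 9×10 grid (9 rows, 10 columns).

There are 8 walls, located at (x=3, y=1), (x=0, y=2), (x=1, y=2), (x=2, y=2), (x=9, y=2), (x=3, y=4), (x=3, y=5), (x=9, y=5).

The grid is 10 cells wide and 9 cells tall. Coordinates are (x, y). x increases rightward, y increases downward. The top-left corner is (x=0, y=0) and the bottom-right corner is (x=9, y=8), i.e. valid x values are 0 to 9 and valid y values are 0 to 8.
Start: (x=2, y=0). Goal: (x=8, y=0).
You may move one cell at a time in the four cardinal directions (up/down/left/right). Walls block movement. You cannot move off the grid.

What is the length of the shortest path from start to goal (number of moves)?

Answer: Shortest path length: 6

Derivation:
BFS from (x=2, y=0) until reaching (x=8, y=0):
  Distance 0: (x=2, y=0)
  Distance 1: (x=1, y=0), (x=3, y=0), (x=2, y=1)
  Distance 2: (x=0, y=0), (x=4, y=0), (x=1, y=1)
  Distance 3: (x=5, y=0), (x=0, y=1), (x=4, y=1)
  Distance 4: (x=6, y=0), (x=5, y=1), (x=4, y=2)
  Distance 5: (x=7, y=0), (x=6, y=1), (x=3, y=2), (x=5, y=2), (x=4, y=3)
  Distance 6: (x=8, y=0), (x=7, y=1), (x=6, y=2), (x=3, y=3), (x=5, y=3), (x=4, y=4)  <- goal reached here
One shortest path (6 moves): (x=2, y=0) -> (x=3, y=0) -> (x=4, y=0) -> (x=5, y=0) -> (x=6, y=0) -> (x=7, y=0) -> (x=8, y=0)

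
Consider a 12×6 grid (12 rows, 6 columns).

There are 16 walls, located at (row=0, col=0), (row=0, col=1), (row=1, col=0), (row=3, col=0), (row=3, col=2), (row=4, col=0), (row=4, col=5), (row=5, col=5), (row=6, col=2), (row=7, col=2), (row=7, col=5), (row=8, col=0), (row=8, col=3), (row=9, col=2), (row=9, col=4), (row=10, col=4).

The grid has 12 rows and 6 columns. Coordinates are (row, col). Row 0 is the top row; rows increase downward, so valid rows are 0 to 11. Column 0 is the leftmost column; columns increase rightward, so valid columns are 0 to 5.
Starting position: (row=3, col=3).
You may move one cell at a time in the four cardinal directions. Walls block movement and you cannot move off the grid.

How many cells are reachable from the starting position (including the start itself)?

BFS flood-fill from (row=3, col=3):
  Distance 0: (row=3, col=3)
  Distance 1: (row=2, col=3), (row=3, col=4), (row=4, col=3)
  Distance 2: (row=1, col=3), (row=2, col=2), (row=2, col=4), (row=3, col=5), (row=4, col=2), (row=4, col=4), (row=5, col=3)
  Distance 3: (row=0, col=3), (row=1, col=2), (row=1, col=4), (row=2, col=1), (row=2, col=5), (row=4, col=1), (row=5, col=2), (row=5, col=4), (row=6, col=3)
  Distance 4: (row=0, col=2), (row=0, col=4), (row=1, col=1), (row=1, col=5), (row=2, col=0), (row=3, col=1), (row=5, col=1), (row=6, col=4), (row=7, col=3)
  Distance 5: (row=0, col=5), (row=5, col=0), (row=6, col=1), (row=6, col=5), (row=7, col=4)
  Distance 6: (row=6, col=0), (row=7, col=1), (row=8, col=4)
  Distance 7: (row=7, col=0), (row=8, col=1), (row=8, col=5)
  Distance 8: (row=8, col=2), (row=9, col=1), (row=9, col=5)
  Distance 9: (row=9, col=0), (row=10, col=1), (row=10, col=5)
  Distance 10: (row=10, col=0), (row=10, col=2), (row=11, col=1), (row=11, col=5)
  Distance 11: (row=10, col=3), (row=11, col=0), (row=11, col=2), (row=11, col=4)
  Distance 12: (row=9, col=3), (row=11, col=3)
Total reachable: 56 (grid has 56 open cells total)

Answer: Reachable cells: 56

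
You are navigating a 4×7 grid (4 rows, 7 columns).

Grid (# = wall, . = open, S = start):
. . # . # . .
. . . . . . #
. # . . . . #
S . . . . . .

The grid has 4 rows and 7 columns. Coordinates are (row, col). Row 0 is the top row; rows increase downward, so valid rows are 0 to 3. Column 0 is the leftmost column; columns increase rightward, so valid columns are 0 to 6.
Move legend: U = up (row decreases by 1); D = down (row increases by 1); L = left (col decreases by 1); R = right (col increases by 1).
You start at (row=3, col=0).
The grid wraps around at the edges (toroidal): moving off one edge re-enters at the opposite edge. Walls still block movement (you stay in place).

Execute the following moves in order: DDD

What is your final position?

Start: (row=3, col=0)
  D (down): (row=3, col=0) -> (row=0, col=0)
  D (down): (row=0, col=0) -> (row=1, col=0)
  D (down): (row=1, col=0) -> (row=2, col=0)
Final: (row=2, col=0)

Answer: Final position: (row=2, col=0)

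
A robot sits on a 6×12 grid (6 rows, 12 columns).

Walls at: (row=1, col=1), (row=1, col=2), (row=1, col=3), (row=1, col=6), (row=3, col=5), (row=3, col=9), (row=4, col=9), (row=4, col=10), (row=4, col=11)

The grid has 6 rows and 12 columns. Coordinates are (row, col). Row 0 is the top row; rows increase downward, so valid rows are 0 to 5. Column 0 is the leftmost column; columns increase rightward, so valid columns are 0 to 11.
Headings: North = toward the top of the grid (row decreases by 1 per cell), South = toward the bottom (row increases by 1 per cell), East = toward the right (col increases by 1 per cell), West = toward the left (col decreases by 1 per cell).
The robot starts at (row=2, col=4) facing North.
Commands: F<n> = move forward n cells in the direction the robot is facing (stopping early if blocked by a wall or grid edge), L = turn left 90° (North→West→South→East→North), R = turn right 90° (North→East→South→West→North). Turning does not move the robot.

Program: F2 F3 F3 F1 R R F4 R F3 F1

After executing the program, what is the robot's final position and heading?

Start: (row=2, col=4), facing North
  F2: move forward 2, now at (row=0, col=4)
  F3: move forward 0/3 (blocked), now at (row=0, col=4)
  F3: move forward 0/3 (blocked), now at (row=0, col=4)
  F1: move forward 0/1 (blocked), now at (row=0, col=4)
  R: turn right, now facing East
  R: turn right, now facing South
  F4: move forward 4, now at (row=4, col=4)
  R: turn right, now facing West
  F3: move forward 3, now at (row=4, col=1)
  F1: move forward 1, now at (row=4, col=0)
Final: (row=4, col=0), facing West

Answer: Final position: (row=4, col=0), facing West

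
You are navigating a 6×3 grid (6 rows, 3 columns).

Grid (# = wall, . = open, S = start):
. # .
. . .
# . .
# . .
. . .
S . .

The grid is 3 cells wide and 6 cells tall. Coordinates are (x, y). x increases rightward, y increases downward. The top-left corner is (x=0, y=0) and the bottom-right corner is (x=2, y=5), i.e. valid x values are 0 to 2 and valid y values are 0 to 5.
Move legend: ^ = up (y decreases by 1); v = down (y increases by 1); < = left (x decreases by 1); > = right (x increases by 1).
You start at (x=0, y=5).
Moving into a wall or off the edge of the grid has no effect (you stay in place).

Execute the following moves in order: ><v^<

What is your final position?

Start: (x=0, y=5)
  > (right): (x=0, y=5) -> (x=1, y=5)
  < (left): (x=1, y=5) -> (x=0, y=5)
  v (down): blocked, stay at (x=0, y=5)
  ^ (up): (x=0, y=5) -> (x=0, y=4)
  < (left): blocked, stay at (x=0, y=4)
Final: (x=0, y=4)

Answer: Final position: (x=0, y=4)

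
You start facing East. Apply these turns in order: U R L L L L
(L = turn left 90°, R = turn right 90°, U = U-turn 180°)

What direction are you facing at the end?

Answer: Final heading: North

Derivation:
Start: East
  U (U-turn (180°)) -> West
  R (right (90° clockwise)) -> North
  L (left (90° counter-clockwise)) -> West
  L (left (90° counter-clockwise)) -> South
  L (left (90° counter-clockwise)) -> East
  L (left (90° counter-clockwise)) -> North
Final: North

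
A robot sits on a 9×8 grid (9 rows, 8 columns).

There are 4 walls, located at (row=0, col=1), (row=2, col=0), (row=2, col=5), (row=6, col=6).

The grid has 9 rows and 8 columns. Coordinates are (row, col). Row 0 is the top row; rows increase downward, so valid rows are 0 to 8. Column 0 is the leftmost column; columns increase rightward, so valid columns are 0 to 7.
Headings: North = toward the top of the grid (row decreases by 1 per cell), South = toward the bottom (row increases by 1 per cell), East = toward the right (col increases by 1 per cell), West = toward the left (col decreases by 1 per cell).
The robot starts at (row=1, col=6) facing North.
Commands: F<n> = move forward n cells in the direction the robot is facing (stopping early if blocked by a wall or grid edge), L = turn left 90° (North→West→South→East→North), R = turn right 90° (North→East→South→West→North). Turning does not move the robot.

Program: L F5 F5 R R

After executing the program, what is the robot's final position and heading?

Start: (row=1, col=6), facing North
  L: turn left, now facing West
  F5: move forward 5, now at (row=1, col=1)
  F5: move forward 1/5 (blocked), now at (row=1, col=0)
  R: turn right, now facing North
  R: turn right, now facing East
Final: (row=1, col=0), facing East

Answer: Final position: (row=1, col=0), facing East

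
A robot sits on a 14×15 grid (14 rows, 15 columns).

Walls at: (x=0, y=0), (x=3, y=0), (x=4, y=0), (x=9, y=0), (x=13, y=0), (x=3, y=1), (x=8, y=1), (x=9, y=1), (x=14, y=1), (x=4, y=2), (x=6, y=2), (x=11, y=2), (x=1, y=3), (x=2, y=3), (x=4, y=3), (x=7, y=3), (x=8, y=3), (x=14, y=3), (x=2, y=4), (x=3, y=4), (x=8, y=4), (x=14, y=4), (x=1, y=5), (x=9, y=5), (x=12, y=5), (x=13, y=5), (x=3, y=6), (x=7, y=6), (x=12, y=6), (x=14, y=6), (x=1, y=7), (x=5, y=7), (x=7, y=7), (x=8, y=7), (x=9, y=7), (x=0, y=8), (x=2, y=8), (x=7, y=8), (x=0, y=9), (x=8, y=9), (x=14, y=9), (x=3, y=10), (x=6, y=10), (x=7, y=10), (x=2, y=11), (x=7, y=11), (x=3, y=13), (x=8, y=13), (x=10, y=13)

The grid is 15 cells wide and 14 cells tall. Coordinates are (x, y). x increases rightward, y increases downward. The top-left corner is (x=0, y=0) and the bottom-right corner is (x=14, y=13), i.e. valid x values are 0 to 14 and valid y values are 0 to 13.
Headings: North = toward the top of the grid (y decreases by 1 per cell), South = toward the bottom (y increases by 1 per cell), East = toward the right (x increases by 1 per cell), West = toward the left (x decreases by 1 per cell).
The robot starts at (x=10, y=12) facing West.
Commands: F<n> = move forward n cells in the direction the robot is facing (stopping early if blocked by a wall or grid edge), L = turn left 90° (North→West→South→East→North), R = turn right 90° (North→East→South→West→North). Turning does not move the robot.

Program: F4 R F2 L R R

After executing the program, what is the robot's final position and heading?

Start: (x=10, y=12), facing West
  F4: move forward 4, now at (x=6, y=12)
  R: turn right, now facing North
  F2: move forward 1/2 (blocked), now at (x=6, y=11)
  L: turn left, now facing West
  R: turn right, now facing North
  R: turn right, now facing East
Final: (x=6, y=11), facing East

Answer: Final position: (x=6, y=11), facing East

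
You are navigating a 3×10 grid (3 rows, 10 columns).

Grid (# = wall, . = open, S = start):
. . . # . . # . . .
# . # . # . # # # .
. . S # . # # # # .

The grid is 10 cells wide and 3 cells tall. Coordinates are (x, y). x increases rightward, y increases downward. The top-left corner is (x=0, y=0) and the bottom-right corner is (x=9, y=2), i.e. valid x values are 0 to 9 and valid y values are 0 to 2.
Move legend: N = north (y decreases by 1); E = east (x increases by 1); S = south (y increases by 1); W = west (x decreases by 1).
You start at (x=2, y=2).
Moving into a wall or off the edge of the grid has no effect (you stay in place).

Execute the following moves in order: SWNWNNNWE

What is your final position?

Start: (x=2, y=2)
  S (south): blocked, stay at (x=2, y=2)
  W (west): (x=2, y=2) -> (x=1, y=2)
  N (north): (x=1, y=2) -> (x=1, y=1)
  W (west): blocked, stay at (x=1, y=1)
  N (north): (x=1, y=1) -> (x=1, y=0)
  N (north): blocked, stay at (x=1, y=0)
  N (north): blocked, stay at (x=1, y=0)
  W (west): (x=1, y=0) -> (x=0, y=0)
  E (east): (x=0, y=0) -> (x=1, y=0)
Final: (x=1, y=0)

Answer: Final position: (x=1, y=0)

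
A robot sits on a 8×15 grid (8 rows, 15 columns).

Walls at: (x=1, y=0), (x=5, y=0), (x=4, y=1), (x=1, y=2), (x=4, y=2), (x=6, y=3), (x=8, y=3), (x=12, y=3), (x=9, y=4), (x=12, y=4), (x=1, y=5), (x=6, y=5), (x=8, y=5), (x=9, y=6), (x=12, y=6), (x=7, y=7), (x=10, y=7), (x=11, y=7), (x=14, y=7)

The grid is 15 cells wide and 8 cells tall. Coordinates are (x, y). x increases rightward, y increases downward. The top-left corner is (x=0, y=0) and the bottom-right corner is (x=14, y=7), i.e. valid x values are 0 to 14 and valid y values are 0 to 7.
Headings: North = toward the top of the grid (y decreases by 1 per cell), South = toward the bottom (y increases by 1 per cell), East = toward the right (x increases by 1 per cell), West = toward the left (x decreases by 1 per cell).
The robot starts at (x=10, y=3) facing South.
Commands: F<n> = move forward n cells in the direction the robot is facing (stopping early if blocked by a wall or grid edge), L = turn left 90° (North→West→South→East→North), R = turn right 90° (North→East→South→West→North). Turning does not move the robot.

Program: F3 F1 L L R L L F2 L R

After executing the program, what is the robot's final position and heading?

Start: (x=10, y=3), facing South
  F3: move forward 3, now at (x=10, y=6)
  F1: move forward 0/1 (blocked), now at (x=10, y=6)
  L: turn left, now facing East
  L: turn left, now facing North
  R: turn right, now facing East
  L: turn left, now facing North
  L: turn left, now facing West
  F2: move forward 0/2 (blocked), now at (x=10, y=6)
  L: turn left, now facing South
  R: turn right, now facing West
Final: (x=10, y=6), facing West

Answer: Final position: (x=10, y=6), facing West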